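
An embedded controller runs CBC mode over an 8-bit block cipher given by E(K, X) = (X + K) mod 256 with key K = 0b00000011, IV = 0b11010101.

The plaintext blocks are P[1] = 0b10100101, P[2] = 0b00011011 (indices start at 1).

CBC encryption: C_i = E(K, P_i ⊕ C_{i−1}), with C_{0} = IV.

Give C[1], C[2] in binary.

C[1] = 0b01110011, C[2] = 0b01101011

C[1]: P[1] ⊕ 0b11010101 = 0b01110000; E(K, 0b01110000) = 0b01110011.
C[2]: P[2] ⊕ 0b01110011 = 0b01101000; E(K, 0b01101000) = 0b01101011.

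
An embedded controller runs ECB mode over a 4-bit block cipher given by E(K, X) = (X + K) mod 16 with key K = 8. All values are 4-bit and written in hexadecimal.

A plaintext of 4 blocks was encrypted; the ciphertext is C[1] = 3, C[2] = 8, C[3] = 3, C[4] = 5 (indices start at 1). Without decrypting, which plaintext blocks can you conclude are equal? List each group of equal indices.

P[1] = P[3]

ECB encrypts each block independently with the same key, so equal ciphertext blocks imply equal plaintext blocks.
C[1] = C[3] = 3, so P[1] = P[3].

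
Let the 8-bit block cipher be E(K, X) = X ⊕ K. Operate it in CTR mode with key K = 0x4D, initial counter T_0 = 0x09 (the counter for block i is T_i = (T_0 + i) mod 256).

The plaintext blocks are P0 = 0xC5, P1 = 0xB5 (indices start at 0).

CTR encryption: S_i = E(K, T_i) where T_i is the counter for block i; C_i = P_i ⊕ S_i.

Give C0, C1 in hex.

C0 = 0x81, C1 = 0xF2

C0: T = 0x09, S = E(K, T) = 0x44; 0xC5 ⊕ 0x44 = 0x81.
C1: T = 0x0A, S = E(K, T) = 0x47; 0xB5 ⊕ 0x47 = 0xF2.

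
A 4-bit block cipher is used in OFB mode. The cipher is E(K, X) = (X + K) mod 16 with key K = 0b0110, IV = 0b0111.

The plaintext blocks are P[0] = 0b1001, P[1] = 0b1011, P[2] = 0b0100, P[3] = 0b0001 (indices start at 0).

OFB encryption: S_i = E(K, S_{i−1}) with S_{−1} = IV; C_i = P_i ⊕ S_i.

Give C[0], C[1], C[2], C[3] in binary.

C[0]: S = E(K, 0b0111) = 0b1101; 0b1001 ⊕ 0b1101 = 0b0100.
C[1]: S = E(K, 0b1101) = 0b0011; 0b1011 ⊕ 0b0011 = 0b1000.
C[2]: S = E(K, 0b0011) = 0b1001; 0b0100 ⊕ 0b1001 = 0b1101.
C[3]: S = E(K, 0b1001) = 0b1111; 0b0001 ⊕ 0b1111 = 0b1110.

C[0] = 0b0100, C[1] = 0b1000, C[2] = 0b1101, C[3] = 0b1110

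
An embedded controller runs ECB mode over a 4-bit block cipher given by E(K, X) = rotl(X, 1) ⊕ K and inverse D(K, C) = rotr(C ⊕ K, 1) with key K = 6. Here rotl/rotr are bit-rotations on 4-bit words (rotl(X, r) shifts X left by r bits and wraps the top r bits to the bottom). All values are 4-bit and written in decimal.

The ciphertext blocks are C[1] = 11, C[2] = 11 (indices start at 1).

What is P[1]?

P[1] = 14

ECB decryption: P_i = D(K, C_i).
P[1]: D(K, 11) = 14.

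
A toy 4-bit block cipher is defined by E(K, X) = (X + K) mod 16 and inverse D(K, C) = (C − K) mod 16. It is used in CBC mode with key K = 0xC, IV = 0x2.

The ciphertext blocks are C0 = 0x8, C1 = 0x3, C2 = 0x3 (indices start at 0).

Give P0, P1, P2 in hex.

CBC decryption: P_i = D(K, C_i) ⊕ C_{i−1}, with C_{−1} = IV.
P0: D(K, 0x8) = 0xC; 0xC ⊕ 0x2 = 0xE.
P1: D(K, 0x3) = 0x7; 0x7 ⊕ 0x8 = 0xF.
P2: D(K, 0x3) = 0x7; 0x7 ⊕ 0x3 = 0x4.

P0 = 0xE, P1 = 0xF, P2 = 0x4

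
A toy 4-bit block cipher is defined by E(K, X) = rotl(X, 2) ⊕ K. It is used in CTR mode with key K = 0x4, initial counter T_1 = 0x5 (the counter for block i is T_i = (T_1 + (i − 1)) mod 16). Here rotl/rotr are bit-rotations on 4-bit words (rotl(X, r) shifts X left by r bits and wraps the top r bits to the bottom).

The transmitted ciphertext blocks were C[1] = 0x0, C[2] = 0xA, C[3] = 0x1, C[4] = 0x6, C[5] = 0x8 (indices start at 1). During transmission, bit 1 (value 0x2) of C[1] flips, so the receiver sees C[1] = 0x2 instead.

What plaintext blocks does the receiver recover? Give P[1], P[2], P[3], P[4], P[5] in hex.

CTR decryption: S_i = E(K, T_i) where T_i is the counter for block i; P_i = C_i ⊕ S_i.
Only C[1] changed, to 0x2. In CTR, a change in C_i flips the same bit in P_i only; the keystream is unaffected. Decrypting the received ciphertext:
P[1]: T = 0x5, S = E(K, T) = 0x1; 0x2 ⊕ 0x1 = 0x3.
P[2]: T = 0x6, S = E(K, T) = 0xD; 0xA ⊕ 0xD = 0x7.
P[3]: T = 0x7, S = E(K, T) = 0x9; 0x1 ⊕ 0x9 = 0x8.
P[4]: T = 0x8, S = E(K, T) = 0x6; 0x6 ⊕ 0x6 = 0x0.
P[5]: T = 0x9, S = E(K, T) = 0x2; 0x8 ⊕ 0x2 = 0xA.
Blocks that differ from the original plaintext: P[1].

P[1] = 0x3, P[2] = 0x7, P[3] = 0x8, P[4] = 0x0, P[5] = 0xA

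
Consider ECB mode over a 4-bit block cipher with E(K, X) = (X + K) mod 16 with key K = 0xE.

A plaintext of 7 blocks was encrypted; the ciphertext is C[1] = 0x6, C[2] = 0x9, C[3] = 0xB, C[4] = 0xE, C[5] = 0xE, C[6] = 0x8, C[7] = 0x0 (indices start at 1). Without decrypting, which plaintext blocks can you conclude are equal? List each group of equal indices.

P[4] = P[5]

ECB encrypts each block independently with the same key, so equal ciphertext blocks imply equal plaintext blocks.
C[4] = C[5] = 0xE, so P[4] = P[5].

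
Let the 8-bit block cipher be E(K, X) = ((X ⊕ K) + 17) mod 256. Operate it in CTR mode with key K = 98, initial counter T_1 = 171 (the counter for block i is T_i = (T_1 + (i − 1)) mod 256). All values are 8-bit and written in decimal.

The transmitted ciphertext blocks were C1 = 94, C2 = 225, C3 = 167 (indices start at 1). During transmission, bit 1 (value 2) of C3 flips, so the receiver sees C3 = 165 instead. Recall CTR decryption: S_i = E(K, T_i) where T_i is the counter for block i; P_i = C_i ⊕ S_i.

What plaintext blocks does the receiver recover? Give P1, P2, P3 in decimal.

P1 = 132, P2 = 62, P3 = 69

Only C3 changed, to 165. In CTR, a change in C_i flips the same bit in P_i only; the keystream is unaffected. Decrypting the received ciphertext:
P1: T = 171, S = E(K, T) = 218; 94 ⊕ 218 = 132.
P2: T = 172, S = E(K, T) = 223; 225 ⊕ 223 = 62.
P3: T = 173, S = E(K, T) = 224; 165 ⊕ 224 = 69.
Blocks that differ from the original plaintext: P3.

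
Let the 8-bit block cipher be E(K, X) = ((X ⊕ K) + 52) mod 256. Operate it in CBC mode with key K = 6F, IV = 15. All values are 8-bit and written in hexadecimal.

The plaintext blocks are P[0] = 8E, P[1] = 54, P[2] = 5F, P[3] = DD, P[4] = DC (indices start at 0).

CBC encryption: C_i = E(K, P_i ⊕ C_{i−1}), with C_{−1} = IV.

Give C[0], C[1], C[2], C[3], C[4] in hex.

C[0] = 46, C[1] = CF, C[2] = 51, C[3] = 35, C[4] = D8

C[0]: P[0] ⊕ 15 = 9B; E(K, 9B) = 46.
C[1]: P[1] ⊕ 46 = 12; E(K, 12) = CF.
C[2]: P[2] ⊕ CF = 90; E(K, 90) = 51.
C[3]: P[3] ⊕ 51 = 8C; E(K, 8C) = 35.
C[4]: P[4] ⊕ 35 = E9; E(K, E9) = D8.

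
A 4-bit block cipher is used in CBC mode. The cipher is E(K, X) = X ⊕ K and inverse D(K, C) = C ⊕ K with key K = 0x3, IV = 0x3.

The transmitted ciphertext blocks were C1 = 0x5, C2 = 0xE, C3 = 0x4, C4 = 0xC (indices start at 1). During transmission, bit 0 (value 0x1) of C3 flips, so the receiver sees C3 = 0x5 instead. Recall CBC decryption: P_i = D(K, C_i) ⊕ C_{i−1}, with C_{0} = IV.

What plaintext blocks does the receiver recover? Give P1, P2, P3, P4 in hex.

Only C3 changed, to 0x5. In CBC, a change in C_i garbles P_i and flips the same bit in P_{i+1}. Decrypting the received ciphertext:
P1: D(K, 0x5) = 0x6; 0x6 ⊕ 0x3 = 0x5.
P2: D(K, 0xE) = 0xD; 0xD ⊕ 0x5 = 0x8.
P3: D(K, 0x5) = 0x6; 0x6 ⊕ 0xE = 0x8.
P4: D(K, 0xC) = 0xF; 0xF ⊕ 0x5 = 0xA.
Blocks that differ from the original plaintext: P3, P4.

P1 = 0x5, P2 = 0x8, P3 = 0x8, P4 = 0xA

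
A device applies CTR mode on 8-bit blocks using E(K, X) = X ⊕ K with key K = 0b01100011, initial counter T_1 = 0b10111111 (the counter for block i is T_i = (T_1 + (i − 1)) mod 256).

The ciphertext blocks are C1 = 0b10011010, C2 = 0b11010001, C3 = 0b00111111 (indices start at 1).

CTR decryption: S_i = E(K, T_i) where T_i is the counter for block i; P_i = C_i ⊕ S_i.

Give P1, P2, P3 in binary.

P1: T = 0b10111111, S = E(K, T) = 0b11011100; 0b10011010 ⊕ 0b11011100 = 0b01000110.
P2: T = 0b11000000, S = E(K, T) = 0b10100011; 0b11010001 ⊕ 0b10100011 = 0b01110010.
P3: T = 0b11000001, S = E(K, T) = 0b10100010; 0b00111111 ⊕ 0b10100010 = 0b10011101.

P1 = 0b01000110, P2 = 0b01110010, P3 = 0b10011101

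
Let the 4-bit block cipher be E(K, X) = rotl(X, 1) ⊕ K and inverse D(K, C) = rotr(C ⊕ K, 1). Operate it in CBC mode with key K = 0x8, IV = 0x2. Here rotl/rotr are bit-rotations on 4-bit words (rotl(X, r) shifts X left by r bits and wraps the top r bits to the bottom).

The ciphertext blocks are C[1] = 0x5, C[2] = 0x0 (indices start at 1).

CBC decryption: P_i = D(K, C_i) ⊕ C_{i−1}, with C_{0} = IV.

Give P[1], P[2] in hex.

P[1]: D(K, 0x5) = 0xE; 0xE ⊕ 0x2 = 0xC.
P[2]: D(K, 0x0) = 0x4; 0x4 ⊕ 0x5 = 0x1.

P[1] = 0xC, P[2] = 0x1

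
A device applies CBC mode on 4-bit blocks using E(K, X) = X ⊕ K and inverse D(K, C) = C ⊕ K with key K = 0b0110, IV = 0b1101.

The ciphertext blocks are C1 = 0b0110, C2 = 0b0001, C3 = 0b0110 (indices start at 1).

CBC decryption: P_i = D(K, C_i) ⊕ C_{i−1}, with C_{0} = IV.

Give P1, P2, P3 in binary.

P1 = 0b1101, P2 = 0b0001, P3 = 0b0001

P1: D(K, 0b0110) = 0b0000; 0b0000 ⊕ 0b1101 = 0b1101.
P2: D(K, 0b0001) = 0b0111; 0b0111 ⊕ 0b0110 = 0b0001.
P3: D(K, 0b0110) = 0b0000; 0b0000 ⊕ 0b0001 = 0b0001.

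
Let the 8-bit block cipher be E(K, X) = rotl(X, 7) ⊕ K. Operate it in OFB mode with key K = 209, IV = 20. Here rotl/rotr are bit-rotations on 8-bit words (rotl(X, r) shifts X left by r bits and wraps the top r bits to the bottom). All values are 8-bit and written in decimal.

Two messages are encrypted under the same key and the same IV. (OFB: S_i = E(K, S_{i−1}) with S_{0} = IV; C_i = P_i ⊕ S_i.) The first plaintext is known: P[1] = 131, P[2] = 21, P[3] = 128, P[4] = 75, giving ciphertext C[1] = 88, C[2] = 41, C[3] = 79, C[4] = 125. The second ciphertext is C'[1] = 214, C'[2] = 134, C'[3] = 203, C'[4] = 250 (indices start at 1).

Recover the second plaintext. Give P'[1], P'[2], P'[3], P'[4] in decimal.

In OFB with a reused IV, both messages share the same keystream S_i, so C_i ⊕ C'_i = P_i ⊕ P'_i and thus P'_i = P_i ⊕ C_i ⊕ C'_i.
P'[1]: 131 ⊕ 88 ⊕ 214 = 13.
P'[2]: 21 ⊕ 41 ⊕ 134 = 186.
P'[3]: 128 ⊕ 79 ⊕ 203 = 4.
P'[4]: 75 ⊕ 125 ⊕ 250 = 204.

P'[1] = 13, P'[2] = 186, P'[3] = 4, P'[4] = 204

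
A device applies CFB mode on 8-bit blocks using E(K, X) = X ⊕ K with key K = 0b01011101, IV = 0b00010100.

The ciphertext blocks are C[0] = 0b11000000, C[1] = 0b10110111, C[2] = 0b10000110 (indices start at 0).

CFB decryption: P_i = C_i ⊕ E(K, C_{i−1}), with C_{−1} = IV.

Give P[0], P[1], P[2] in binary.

P[0] = 0b10001001, P[1] = 0b00101010, P[2] = 0b01101100

P[0]: E(K, 0b00010100) = 0b01001001; 0b11000000 ⊕ 0b01001001 = 0b10001001.
P[1]: E(K, 0b11000000) = 0b10011101; 0b10110111 ⊕ 0b10011101 = 0b00101010.
P[2]: E(K, 0b10110111) = 0b11101010; 0b10000110 ⊕ 0b11101010 = 0b01101100.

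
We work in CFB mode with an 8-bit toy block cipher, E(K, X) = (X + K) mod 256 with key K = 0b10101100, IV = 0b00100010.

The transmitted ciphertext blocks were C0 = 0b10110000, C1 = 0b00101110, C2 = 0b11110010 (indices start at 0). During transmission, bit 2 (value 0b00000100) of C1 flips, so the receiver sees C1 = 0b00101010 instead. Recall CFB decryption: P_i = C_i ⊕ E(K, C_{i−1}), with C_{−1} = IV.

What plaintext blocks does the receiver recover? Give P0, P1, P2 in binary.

Only C1 changed, to 0b00101010. In CFB, a change in C_i flips the same bit in P_i and garbles P_{i+1}. Decrypting the received ciphertext:
P0: E(K, 0b00100010) = 0b11001110; 0b10110000 ⊕ 0b11001110 = 0b01111110.
P1: E(K, 0b10110000) = 0b01011100; 0b00101010 ⊕ 0b01011100 = 0b01110110.
P2: E(K, 0b00101010) = 0b11010110; 0b11110010 ⊕ 0b11010110 = 0b00100100.
Blocks that differ from the original plaintext: P1, P2.

P0 = 0b01111110, P1 = 0b01110110, P2 = 0b00100100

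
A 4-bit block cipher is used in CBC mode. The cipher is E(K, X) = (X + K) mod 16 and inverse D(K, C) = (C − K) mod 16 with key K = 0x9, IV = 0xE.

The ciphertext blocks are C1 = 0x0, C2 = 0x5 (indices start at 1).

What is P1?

P1 = 0x9

CBC decryption: P_i = D(K, C_i) ⊕ C_{i−1}, with C_{0} = IV.
P1: D(K, 0x0) = 0x7; 0x7 ⊕ 0xE = 0x9.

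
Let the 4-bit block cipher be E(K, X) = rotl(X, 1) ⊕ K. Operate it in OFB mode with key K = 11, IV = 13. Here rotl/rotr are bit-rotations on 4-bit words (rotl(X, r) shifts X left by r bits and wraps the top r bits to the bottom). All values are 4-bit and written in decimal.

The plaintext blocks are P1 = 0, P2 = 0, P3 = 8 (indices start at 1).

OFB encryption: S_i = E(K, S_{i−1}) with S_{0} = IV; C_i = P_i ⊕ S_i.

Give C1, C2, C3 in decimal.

C1: S = E(K, 13) = 0; 0 ⊕ 0 = 0.
C2: S = E(K, 0) = 11; 0 ⊕ 11 = 11.
C3: S = E(K, 11) = 12; 8 ⊕ 12 = 4.

C1 = 0, C2 = 11, C3 = 4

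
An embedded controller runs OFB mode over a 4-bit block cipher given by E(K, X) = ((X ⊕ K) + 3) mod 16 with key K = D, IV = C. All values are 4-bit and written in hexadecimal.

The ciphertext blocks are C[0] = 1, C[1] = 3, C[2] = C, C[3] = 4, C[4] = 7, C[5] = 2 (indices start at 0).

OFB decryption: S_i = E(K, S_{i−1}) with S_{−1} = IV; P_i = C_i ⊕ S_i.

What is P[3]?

P[0]: S = E(K, C) = 4; 1 ⊕ 4 = 5.
P[1]: S = E(K, 4) = C; 3 ⊕ C = F.
P[2]: S = E(K, C) = 4; C ⊕ 4 = 8.
P[3]: S = E(K, 4) = C; 4 ⊕ C = 8.

P[3] = 8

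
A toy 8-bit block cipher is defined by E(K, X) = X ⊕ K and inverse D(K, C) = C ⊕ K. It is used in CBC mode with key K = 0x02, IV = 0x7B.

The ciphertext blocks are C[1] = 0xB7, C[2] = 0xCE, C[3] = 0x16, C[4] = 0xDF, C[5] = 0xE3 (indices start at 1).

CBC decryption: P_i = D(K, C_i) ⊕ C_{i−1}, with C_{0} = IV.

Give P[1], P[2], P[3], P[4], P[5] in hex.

P[1]: D(K, 0xB7) = 0xB5; 0xB5 ⊕ 0x7B = 0xCE.
P[2]: D(K, 0xCE) = 0xCC; 0xCC ⊕ 0xB7 = 0x7B.
P[3]: D(K, 0x16) = 0x14; 0x14 ⊕ 0xCE = 0xDA.
P[4]: D(K, 0xDF) = 0xDD; 0xDD ⊕ 0x16 = 0xCB.
P[5]: D(K, 0xE3) = 0xE1; 0xE1 ⊕ 0xDF = 0x3E.

P[1] = 0xCE, P[2] = 0x7B, P[3] = 0xDA, P[4] = 0xCB, P[5] = 0x3E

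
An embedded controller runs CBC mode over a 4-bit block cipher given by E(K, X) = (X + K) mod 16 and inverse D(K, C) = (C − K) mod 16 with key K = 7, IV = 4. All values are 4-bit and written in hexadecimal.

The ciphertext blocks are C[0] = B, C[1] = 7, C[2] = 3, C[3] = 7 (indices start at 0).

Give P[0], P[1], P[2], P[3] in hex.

CBC decryption: P_i = D(K, C_i) ⊕ C_{i−1}, with C_{−1} = IV.
P[0]: D(K, B) = 4; 4 ⊕ 4 = 0.
P[1]: D(K, 7) = 0; 0 ⊕ B = B.
P[2]: D(K, 3) = C; C ⊕ 7 = B.
P[3]: D(K, 7) = 0; 0 ⊕ 3 = 3.

P[0] = 0, P[1] = B, P[2] = B, P[3] = 3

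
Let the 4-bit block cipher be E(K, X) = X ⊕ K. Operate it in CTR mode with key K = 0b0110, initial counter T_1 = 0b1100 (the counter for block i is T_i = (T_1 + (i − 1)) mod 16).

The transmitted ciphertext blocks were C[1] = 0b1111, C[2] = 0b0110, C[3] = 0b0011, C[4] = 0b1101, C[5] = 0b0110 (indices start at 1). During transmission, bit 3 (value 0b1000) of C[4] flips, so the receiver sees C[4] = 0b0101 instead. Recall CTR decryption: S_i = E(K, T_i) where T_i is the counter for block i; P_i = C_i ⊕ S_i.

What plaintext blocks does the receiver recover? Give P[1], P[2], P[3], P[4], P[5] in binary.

Only C[4] changed, to 0b0101. In CTR, a change in C_i flips the same bit in P_i only; the keystream is unaffected. Decrypting the received ciphertext:
P[1]: T = 0b1100, S = E(K, T) = 0b1010; 0b1111 ⊕ 0b1010 = 0b0101.
P[2]: T = 0b1101, S = E(K, T) = 0b1011; 0b0110 ⊕ 0b1011 = 0b1101.
P[3]: T = 0b1110, S = E(K, T) = 0b1000; 0b0011 ⊕ 0b1000 = 0b1011.
P[4]: T = 0b1111, S = E(K, T) = 0b1001; 0b0101 ⊕ 0b1001 = 0b1100.
P[5]: T = 0b0000, S = E(K, T) = 0b0110; 0b0110 ⊕ 0b0110 = 0b0000.
Blocks that differ from the original plaintext: P[4].

P[1] = 0b0101, P[2] = 0b1101, P[3] = 0b1011, P[4] = 0b1100, P[5] = 0b0000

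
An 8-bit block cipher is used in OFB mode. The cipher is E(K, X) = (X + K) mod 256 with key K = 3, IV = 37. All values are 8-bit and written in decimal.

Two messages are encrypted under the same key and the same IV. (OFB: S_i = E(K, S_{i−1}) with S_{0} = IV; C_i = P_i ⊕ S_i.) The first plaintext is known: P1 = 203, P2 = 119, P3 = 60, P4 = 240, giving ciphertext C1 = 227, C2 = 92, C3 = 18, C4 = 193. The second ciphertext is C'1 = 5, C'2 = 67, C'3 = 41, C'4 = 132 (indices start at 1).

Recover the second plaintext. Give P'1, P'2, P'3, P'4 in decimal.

P'1 = 45, P'2 = 104, P'3 = 7, P'4 = 181

In OFB with a reused IV, both messages share the same keystream S_i, so C_i ⊕ C'_i = P_i ⊕ P'_i and thus P'_i = P_i ⊕ C_i ⊕ C'_i.
P'1: 203 ⊕ 227 ⊕ 5 = 45.
P'2: 119 ⊕ 92 ⊕ 67 = 104.
P'3: 60 ⊕ 18 ⊕ 41 = 7.
P'4: 240 ⊕ 193 ⊕ 132 = 181.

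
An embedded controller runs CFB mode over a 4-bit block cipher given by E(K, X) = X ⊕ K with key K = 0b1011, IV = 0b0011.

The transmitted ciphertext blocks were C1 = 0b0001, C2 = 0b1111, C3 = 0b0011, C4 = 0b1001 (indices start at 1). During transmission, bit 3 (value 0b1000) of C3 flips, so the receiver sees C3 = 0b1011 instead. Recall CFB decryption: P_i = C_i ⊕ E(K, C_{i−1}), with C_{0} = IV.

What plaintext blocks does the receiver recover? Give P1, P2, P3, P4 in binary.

P1 = 0b1001, P2 = 0b0101, P3 = 0b1111, P4 = 0b1001

Only C3 changed, to 0b1011. In CFB, a change in C_i flips the same bit in P_i and garbles P_{i+1}. Decrypting the received ciphertext:
P1: E(K, 0b0011) = 0b1000; 0b0001 ⊕ 0b1000 = 0b1001.
P2: E(K, 0b0001) = 0b1010; 0b1111 ⊕ 0b1010 = 0b0101.
P3: E(K, 0b1111) = 0b0100; 0b1011 ⊕ 0b0100 = 0b1111.
P4: E(K, 0b1011) = 0b0000; 0b1001 ⊕ 0b0000 = 0b1001.
Blocks that differ from the original plaintext: P3, P4.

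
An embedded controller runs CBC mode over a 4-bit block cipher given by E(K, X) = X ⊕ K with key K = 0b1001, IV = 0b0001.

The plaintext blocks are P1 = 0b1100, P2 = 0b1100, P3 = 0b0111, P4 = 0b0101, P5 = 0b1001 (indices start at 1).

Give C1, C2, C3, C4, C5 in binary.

CBC encryption: C_i = E(K, P_i ⊕ C_{i−1}), with C_{0} = IV.
C1: P1 ⊕ 0b0001 = 0b1101; E(K, 0b1101) = 0b0100.
C2: P2 ⊕ 0b0100 = 0b1000; E(K, 0b1000) = 0b0001.
C3: P3 ⊕ 0b0001 = 0b0110; E(K, 0b0110) = 0b1111.
C4: P4 ⊕ 0b1111 = 0b1010; E(K, 0b1010) = 0b0011.
C5: P5 ⊕ 0b0011 = 0b1010; E(K, 0b1010) = 0b0011.

C1 = 0b0100, C2 = 0b0001, C3 = 0b1111, C4 = 0b0011, C5 = 0b0011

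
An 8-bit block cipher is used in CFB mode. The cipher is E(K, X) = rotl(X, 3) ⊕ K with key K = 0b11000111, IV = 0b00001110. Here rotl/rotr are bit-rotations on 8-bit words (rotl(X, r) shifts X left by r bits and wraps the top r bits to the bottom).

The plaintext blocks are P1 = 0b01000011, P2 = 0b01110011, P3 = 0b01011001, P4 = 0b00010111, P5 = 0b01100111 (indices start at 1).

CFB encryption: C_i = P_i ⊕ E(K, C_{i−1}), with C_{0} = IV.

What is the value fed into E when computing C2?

0b11110100

C1: E(K, 0b00001110) = 0b10110111; 0b01000011 ⊕ 0b10110111 = 0b11110100.
C2: E(K, 0b11110100) = 0b01100000; 0b01110011 ⊕ 0b01100000 = 0b00010011.
So the input to E for block 2 is 0b11110100.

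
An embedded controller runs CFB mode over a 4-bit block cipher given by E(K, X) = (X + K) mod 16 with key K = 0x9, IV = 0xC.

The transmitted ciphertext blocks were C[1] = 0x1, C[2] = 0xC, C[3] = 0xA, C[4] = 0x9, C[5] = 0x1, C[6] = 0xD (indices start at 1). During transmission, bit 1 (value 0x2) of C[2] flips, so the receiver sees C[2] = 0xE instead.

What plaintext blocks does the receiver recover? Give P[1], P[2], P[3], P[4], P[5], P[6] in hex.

CFB decryption: P_i = C_i ⊕ E(K, C_{i−1}), with C_{0} = IV.
Only C[2] changed, to 0xE. In CFB, a change in C_i flips the same bit in P_i and garbles P_{i+1}. Decrypting the received ciphertext:
P[1]: E(K, 0xC) = 0x5; 0x1 ⊕ 0x5 = 0x4.
P[2]: E(K, 0x1) = 0xA; 0xE ⊕ 0xA = 0x4.
P[3]: E(K, 0xE) = 0x7; 0xA ⊕ 0x7 = 0xD.
P[4]: E(K, 0xA) = 0x3; 0x9 ⊕ 0x3 = 0xA.
P[5]: E(K, 0x9) = 0x2; 0x1 ⊕ 0x2 = 0x3.
P[6]: E(K, 0x1) = 0xA; 0xD ⊕ 0xA = 0x7.
Blocks that differ from the original plaintext: P[2], P[3].

P[1] = 0x4, P[2] = 0x4, P[3] = 0xD, P[4] = 0xA, P[5] = 0x3, P[6] = 0x7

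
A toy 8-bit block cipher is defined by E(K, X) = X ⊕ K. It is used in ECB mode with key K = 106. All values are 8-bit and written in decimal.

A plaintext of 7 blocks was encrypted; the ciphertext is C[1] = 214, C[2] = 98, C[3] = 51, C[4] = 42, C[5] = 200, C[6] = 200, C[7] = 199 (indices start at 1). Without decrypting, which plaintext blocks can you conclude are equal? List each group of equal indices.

P[5] = P[6]

ECB encrypts each block independently with the same key, so equal ciphertext blocks imply equal plaintext blocks.
C[5] = C[6] = 200, so P[5] = P[6].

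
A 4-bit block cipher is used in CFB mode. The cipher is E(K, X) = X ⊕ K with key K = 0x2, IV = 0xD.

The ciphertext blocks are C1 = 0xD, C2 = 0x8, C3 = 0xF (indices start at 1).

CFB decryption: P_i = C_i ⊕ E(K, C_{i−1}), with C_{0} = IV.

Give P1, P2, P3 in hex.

P1: E(K, 0xD) = 0xF; 0xD ⊕ 0xF = 0x2.
P2: E(K, 0xD) = 0xF; 0x8 ⊕ 0xF = 0x7.
P3: E(K, 0x8) = 0xA; 0xF ⊕ 0xA = 0x5.

P1 = 0x2, P2 = 0x7, P3 = 0x5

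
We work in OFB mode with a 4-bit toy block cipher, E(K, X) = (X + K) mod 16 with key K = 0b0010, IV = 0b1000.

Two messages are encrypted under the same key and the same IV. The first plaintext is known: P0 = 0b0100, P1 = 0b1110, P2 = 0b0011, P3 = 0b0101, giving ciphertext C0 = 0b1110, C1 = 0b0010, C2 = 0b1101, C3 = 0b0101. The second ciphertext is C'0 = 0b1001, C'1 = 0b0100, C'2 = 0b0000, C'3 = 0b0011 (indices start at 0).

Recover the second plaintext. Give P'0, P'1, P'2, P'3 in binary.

P'0 = 0b0011, P'1 = 0b1000, P'2 = 0b1110, P'3 = 0b0011

In OFB with a reused IV, both messages share the same keystream S_i, so C_i ⊕ C'_i = P_i ⊕ P'_i and thus P'_i = P_i ⊕ C_i ⊕ C'_i.
P'0: 0b0100 ⊕ 0b1110 ⊕ 0b1001 = 0b0011.
P'1: 0b1110 ⊕ 0b0010 ⊕ 0b0100 = 0b1000.
P'2: 0b0011 ⊕ 0b1101 ⊕ 0b0000 = 0b1110.
P'3: 0b0101 ⊕ 0b0101 ⊕ 0b0011 = 0b0011.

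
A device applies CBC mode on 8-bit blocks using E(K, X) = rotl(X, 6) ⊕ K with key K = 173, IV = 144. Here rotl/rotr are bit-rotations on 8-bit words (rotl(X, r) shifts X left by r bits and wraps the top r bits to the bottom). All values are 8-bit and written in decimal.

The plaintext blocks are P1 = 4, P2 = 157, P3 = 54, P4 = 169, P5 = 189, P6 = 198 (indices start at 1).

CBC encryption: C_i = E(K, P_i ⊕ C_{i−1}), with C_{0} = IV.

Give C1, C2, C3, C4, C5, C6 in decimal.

C1 = 136, C2 = 232, C3 = 26, C4 = 65, C5 = 146, C6 = 184

C1: P1 ⊕ 144 = 148; E(K, 148) = 136.
C2: P2 ⊕ 136 = 21; E(K, 21) = 232.
C3: P3 ⊕ 232 = 222; E(K, 222) = 26.
C4: P4 ⊕ 26 = 179; E(K, 179) = 65.
C5: P5 ⊕ 65 = 252; E(K, 252) = 146.
C6: P6 ⊕ 146 = 84; E(K, 84) = 184.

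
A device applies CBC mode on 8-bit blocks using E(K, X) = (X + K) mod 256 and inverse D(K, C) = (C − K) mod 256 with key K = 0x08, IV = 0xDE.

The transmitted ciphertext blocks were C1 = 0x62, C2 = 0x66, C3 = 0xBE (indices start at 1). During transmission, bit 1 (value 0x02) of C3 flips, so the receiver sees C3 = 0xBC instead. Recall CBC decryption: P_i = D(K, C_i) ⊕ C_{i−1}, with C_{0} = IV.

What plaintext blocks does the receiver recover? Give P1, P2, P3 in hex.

P1 = 0x84, P2 = 0x3C, P3 = 0xD2

Only C3 changed, to 0xBC. In CBC, a change in C_i garbles P_i and flips the same bit in P_{i+1}. Decrypting the received ciphertext:
P1: D(K, 0x62) = 0x5A; 0x5A ⊕ 0xDE = 0x84.
P2: D(K, 0x66) = 0x5E; 0x5E ⊕ 0x62 = 0x3C.
P3: D(K, 0xBC) = 0xB4; 0xB4 ⊕ 0x66 = 0xD2.
Blocks that differ from the original plaintext: P3.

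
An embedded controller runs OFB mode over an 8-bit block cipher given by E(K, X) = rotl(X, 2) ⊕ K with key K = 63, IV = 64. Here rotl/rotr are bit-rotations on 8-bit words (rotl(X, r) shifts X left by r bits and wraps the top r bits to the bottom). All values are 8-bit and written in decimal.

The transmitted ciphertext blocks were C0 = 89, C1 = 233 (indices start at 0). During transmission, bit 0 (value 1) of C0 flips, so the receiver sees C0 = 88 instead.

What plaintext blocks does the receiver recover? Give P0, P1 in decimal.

P0 = 102, P1 = 46

OFB decryption: S_i = E(K, S_{i−1}) with S_{−1} = IV; P_i = C_i ⊕ S_i.
Only C0 changed, to 88. In OFB, a change in C_i flips the same bit in P_i only; the keystream is unaffected. Decrypting the received ciphertext:
P0: S = E(K, 64) = 62; 88 ⊕ 62 = 102.
P1: S = E(K, 62) = 199; 233 ⊕ 199 = 46.
Blocks that differ from the original plaintext: P0.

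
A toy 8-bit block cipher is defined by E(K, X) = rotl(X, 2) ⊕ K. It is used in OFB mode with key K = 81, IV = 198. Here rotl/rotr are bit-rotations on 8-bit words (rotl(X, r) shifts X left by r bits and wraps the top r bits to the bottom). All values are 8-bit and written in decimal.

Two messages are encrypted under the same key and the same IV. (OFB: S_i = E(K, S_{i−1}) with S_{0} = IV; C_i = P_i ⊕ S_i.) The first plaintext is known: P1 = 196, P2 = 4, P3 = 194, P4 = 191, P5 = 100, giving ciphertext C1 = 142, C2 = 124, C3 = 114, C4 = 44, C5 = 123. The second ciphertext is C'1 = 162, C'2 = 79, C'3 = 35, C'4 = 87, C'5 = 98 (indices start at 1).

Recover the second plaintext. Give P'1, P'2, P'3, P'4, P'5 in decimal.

P'1 = 232, P'2 = 55, P'3 = 147, P'4 = 196, P'5 = 125

In OFB with a reused IV, both messages share the same keystream S_i, so C_i ⊕ C'_i = P_i ⊕ P'_i and thus P'_i = P_i ⊕ C_i ⊕ C'_i.
P'1: 196 ⊕ 142 ⊕ 162 = 232.
P'2: 4 ⊕ 124 ⊕ 79 = 55.
P'3: 194 ⊕ 114 ⊕ 35 = 147.
P'4: 191 ⊕ 44 ⊕ 87 = 196.
P'5: 100 ⊕ 123 ⊕ 98 = 125.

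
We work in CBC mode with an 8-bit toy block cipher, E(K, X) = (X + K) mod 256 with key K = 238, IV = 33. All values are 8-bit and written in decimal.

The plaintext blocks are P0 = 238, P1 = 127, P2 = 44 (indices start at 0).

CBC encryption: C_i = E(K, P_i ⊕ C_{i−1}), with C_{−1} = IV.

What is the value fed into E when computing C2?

C0: P0 ⊕ 33 = 207; E(K, 207) = 189.
C1: P1 ⊕ 189 = 194; E(K, 194) = 176.
C2: P2 ⊕ 176 = 156; E(K, 156) = 138.
So the input to E for block 2 is 156.

156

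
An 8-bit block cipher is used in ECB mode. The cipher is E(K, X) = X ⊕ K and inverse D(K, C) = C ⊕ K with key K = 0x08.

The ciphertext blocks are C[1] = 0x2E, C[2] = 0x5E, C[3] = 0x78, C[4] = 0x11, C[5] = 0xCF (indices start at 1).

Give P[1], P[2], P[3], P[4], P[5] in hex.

ECB decryption: P_i = D(K, C_i).
P[1]: D(K, 0x2E) = 0x26.
P[2]: D(K, 0x5E) = 0x56.
P[3]: D(K, 0x78) = 0x70.
P[4]: D(K, 0x11) = 0x19.
P[5]: D(K, 0xCF) = 0xC7.

P[1] = 0x26, P[2] = 0x56, P[3] = 0x70, P[4] = 0x19, P[5] = 0xC7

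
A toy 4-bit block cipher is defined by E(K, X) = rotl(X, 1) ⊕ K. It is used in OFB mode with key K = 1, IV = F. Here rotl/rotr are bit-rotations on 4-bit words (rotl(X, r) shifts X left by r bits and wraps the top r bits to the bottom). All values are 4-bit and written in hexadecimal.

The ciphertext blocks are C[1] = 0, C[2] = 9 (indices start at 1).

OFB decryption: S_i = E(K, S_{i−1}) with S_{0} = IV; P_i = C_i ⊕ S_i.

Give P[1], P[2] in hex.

P[1]: S = E(K, F) = E; 0 ⊕ E = E.
P[2]: S = E(K, E) = C; 9 ⊕ C = 5.

P[1] = E, P[2] = 5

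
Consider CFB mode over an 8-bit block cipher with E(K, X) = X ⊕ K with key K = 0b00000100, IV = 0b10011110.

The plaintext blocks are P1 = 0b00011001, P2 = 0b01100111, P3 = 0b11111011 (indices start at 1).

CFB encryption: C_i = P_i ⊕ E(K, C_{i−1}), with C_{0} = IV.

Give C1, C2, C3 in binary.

C1 = 0b10000011, C2 = 0b11100000, C3 = 0b00011111

C1: E(K, 0b10011110) = 0b10011010; 0b00011001 ⊕ 0b10011010 = 0b10000011.
C2: E(K, 0b10000011) = 0b10000111; 0b01100111 ⊕ 0b10000111 = 0b11100000.
C3: E(K, 0b11100000) = 0b11100100; 0b11111011 ⊕ 0b11100100 = 0b00011111.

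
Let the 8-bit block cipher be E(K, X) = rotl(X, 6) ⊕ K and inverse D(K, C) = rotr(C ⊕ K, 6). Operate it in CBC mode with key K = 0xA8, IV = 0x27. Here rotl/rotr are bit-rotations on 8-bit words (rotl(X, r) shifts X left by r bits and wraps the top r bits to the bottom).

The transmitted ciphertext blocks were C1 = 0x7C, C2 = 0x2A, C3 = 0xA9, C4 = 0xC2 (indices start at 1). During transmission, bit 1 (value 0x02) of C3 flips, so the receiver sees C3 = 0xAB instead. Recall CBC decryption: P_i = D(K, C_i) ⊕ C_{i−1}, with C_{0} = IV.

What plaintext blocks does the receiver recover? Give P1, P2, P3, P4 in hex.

Only C3 changed, to 0xAB. In CBC, a change in C_i garbles P_i and flips the same bit in P_{i+1}. Decrypting the received ciphertext:
P1: D(K, 0x7C) = 0x53; 0x53 ⊕ 0x27 = 0x74.
P2: D(K, 0x2A) = 0x0A; 0x0A ⊕ 0x7C = 0x76.
P3: D(K, 0xAB) = 0x0C; 0x0C ⊕ 0x2A = 0x26.
P4: D(K, 0xC2) = 0xA9; 0xA9 ⊕ 0xAB = 0x02.
Blocks that differ from the original plaintext: P3, P4.

P1 = 0x74, P2 = 0x76, P3 = 0x26, P4 = 0x02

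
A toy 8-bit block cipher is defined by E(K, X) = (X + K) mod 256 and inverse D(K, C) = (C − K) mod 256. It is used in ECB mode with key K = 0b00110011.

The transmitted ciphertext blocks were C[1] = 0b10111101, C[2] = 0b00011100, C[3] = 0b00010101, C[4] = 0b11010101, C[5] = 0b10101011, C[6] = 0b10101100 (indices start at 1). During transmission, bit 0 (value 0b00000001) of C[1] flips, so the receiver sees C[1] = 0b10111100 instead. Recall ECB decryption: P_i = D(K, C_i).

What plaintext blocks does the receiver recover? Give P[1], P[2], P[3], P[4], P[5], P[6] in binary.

P[1] = 0b10001001, P[2] = 0b11101001, P[3] = 0b11100010, P[4] = 0b10100010, P[5] = 0b01111000, P[6] = 0b01111001

Only C[1] changed, to 0b10111100. In ECB, a change in C_i affects only P_i. Decrypting the received ciphertext:
P[1]: D(K, 0b10111100) = 0b10001001.
P[2]: D(K, 0b00011100) = 0b11101001.
P[3]: D(K, 0b00010101) = 0b11100010.
P[4]: D(K, 0b11010101) = 0b10100010.
P[5]: D(K, 0b10101011) = 0b01111000.
P[6]: D(K, 0b10101100) = 0b01111001.
Blocks that differ from the original plaintext: P[1].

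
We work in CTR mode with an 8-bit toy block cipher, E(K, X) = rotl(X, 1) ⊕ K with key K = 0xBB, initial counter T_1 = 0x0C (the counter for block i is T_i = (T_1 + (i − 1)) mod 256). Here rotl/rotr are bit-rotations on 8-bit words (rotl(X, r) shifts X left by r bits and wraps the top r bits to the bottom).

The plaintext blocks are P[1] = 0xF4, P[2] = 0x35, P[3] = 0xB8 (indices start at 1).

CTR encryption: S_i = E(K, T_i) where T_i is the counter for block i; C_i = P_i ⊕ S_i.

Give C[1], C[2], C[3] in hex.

C[1] = 0x57, C[2] = 0x94, C[3] = 0x1F

C[1]: T = 0x0C, S = E(K, T) = 0xA3; 0xF4 ⊕ 0xA3 = 0x57.
C[2]: T = 0x0D, S = E(K, T) = 0xA1; 0x35 ⊕ 0xA1 = 0x94.
C[3]: T = 0x0E, S = E(K, T) = 0xA7; 0xB8 ⊕ 0xA7 = 0x1F.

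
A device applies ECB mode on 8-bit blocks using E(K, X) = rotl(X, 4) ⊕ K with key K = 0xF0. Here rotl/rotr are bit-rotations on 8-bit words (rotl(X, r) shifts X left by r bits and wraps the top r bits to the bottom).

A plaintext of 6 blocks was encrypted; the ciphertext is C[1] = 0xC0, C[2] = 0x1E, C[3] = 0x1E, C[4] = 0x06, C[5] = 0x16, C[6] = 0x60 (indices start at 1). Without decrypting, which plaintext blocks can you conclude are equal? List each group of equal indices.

P[2] = P[3]

ECB encrypts each block independently with the same key, so equal ciphertext blocks imply equal plaintext blocks.
C[2] = C[3] = 0x1E, so P[2] = P[3].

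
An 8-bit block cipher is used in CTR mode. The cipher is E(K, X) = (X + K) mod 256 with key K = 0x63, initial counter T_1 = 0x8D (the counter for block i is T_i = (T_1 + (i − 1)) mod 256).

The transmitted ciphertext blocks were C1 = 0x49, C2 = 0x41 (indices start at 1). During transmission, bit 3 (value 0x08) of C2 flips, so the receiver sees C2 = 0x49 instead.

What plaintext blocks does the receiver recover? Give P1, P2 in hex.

CTR decryption: S_i = E(K, T_i) where T_i is the counter for block i; P_i = C_i ⊕ S_i.
Only C2 changed, to 0x49. In CTR, a change in C_i flips the same bit in P_i only; the keystream is unaffected. Decrypting the received ciphertext:
P1: T = 0x8D, S = E(K, T) = 0xF0; 0x49 ⊕ 0xF0 = 0xB9.
P2: T = 0x8E, S = E(K, T) = 0xF1; 0x49 ⊕ 0xF1 = 0xB8.
Blocks that differ from the original plaintext: P2.

P1 = 0xB9, P2 = 0xB8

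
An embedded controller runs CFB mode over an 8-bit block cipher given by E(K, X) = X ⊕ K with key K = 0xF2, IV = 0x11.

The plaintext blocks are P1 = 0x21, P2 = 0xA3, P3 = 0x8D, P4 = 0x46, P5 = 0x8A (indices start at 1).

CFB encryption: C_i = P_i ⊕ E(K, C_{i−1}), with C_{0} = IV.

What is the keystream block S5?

0xAA

C1: E(K, 0x11) = 0xE3; 0x21 ⊕ 0xE3 = 0xC2.
C2: E(K, 0xC2) = 0x30; 0xA3 ⊕ 0x30 = 0x93.
C3: E(K, 0x93) = 0x61; 0x8D ⊕ 0x61 = 0xEC.
C4: E(K, 0xEC) = 0x1E; 0x46 ⊕ 0x1E = 0x58.
C5: E(K, 0x58) = 0xAA; 0x8A ⊕ 0xAA = 0x20.
So S5 = 0xAA.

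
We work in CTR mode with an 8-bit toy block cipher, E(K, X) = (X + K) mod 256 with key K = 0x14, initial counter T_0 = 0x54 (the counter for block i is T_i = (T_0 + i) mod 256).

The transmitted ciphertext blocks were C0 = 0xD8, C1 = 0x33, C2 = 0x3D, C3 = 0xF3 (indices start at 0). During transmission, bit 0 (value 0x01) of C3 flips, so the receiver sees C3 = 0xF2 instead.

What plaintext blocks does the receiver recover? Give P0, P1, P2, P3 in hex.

CTR decryption: S_i = E(K, T_i) where T_i is the counter for block i; P_i = C_i ⊕ S_i.
Only C3 changed, to 0xF2. In CTR, a change in C_i flips the same bit in P_i only; the keystream is unaffected. Decrypting the received ciphertext:
P0: T = 0x54, S = E(K, T) = 0x68; 0xD8 ⊕ 0x68 = 0xB0.
P1: T = 0x55, S = E(K, T) = 0x69; 0x33 ⊕ 0x69 = 0x5A.
P2: T = 0x56, S = E(K, T) = 0x6A; 0x3D ⊕ 0x6A = 0x57.
P3: T = 0x57, S = E(K, T) = 0x6B; 0xF2 ⊕ 0x6B = 0x99.
Blocks that differ from the original plaintext: P3.

P0 = 0xB0, P1 = 0x5A, P2 = 0x57, P3 = 0x99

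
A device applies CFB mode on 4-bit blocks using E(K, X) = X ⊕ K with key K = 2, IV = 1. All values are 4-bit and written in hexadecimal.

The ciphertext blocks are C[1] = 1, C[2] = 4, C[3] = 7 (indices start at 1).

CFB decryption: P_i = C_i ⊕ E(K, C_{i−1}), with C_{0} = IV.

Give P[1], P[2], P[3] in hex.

P[1] = 2, P[2] = 7, P[3] = 1

P[1]: E(K, 1) = 3; 1 ⊕ 3 = 2.
P[2]: E(K, 1) = 3; 4 ⊕ 3 = 7.
P[3]: E(K, 4) = 6; 7 ⊕ 6 = 1.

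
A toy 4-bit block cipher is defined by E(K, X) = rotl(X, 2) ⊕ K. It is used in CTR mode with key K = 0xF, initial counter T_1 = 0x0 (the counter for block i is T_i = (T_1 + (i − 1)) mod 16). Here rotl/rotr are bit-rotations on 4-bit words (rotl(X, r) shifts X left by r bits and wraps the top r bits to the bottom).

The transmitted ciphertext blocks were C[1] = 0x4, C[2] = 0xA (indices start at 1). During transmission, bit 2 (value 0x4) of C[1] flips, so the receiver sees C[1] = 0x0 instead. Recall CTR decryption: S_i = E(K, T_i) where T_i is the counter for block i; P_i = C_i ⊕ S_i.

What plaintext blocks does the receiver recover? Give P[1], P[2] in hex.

Only C[1] changed, to 0x0. In CTR, a change in C_i flips the same bit in P_i only; the keystream is unaffected. Decrypting the received ciphertext:
P[1]: T = 0x0, S = E(K, T) = 0xF; 0x0 ⊕ 0xF = 0xF.
P[2]: T = 0x1, S = E(K, T) = 0xB; 0xA ⊕ 0xB = 0x1.
Blocks that differ from the original plaintext: P[1].

P[1] = 0xF, P[2] = 0x1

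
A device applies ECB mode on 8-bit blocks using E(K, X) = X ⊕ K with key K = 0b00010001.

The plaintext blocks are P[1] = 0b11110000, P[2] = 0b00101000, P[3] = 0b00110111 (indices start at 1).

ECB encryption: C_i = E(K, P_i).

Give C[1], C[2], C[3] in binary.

C[1]: E(K, 0b11110000) = 0b11100001.
C[2]: E(K, 0b00101000) = 0b00111001.
C[3]: E(K, 0b00110111) = 0b00100110.

C[1] = 0b11100001, C[2] = 0b00111001, C[3] = 0b00100110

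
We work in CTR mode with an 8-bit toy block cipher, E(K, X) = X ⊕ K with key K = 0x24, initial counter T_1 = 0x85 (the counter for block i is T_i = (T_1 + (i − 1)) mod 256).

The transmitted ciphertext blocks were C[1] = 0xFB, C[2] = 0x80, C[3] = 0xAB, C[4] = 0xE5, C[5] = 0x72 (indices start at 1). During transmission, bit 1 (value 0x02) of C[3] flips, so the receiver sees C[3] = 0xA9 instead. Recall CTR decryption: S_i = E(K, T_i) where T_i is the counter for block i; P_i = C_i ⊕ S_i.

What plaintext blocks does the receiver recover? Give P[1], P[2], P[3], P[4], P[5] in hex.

Only C[3] changed, to 0xA9. In CTR, a change in C_i flips the same bit in P_i only; the keystream is unaffected. Decrypting the received ciphertext:
P[1]: T = 0x85, S = E(K, T) = 0xA1; 0xFB ⊕ 0xA1 = 0x5A.
P[2]: T = 0x86, S = E(K, T) = 0xA2; 0x80 ⊕ 0xA2 = 0x22.
P[3]: T = 0x87, S = E(K, T) = 0xA3; 0xA9 ⊕ 0xA3 = 0x0A.
P[4]: T = 0x88, S = E(K, T) = 0xAC; 0xE5 ⊕ 0xAC = 0x49.
P[5]: T = 0x89, S = E(K, T) = 0xAD; 0x72 ⊕ 0xAD = 0xDF.
Blocks that differ from the original plaintext: P[3].

P[1] = 0x5A, P[2] = 0x22, P[3] = 0x0A, P[4] = 0x49, P[5] = 0xDF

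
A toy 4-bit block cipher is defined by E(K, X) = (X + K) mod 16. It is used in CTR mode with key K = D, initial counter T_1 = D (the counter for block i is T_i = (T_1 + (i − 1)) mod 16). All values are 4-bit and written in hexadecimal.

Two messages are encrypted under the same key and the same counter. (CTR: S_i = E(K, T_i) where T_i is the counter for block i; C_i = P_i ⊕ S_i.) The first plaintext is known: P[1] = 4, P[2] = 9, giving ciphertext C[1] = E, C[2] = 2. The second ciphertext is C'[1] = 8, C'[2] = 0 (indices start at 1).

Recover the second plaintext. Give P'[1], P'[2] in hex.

In CTR with a reused counter, both messages share the same keystream S_i, so C_i ⊕ C'_i = P_i ⊕ P'_i and thus P'_i = P_i ⊕ C_i ⊕ C'_i.
P'[1]: 4 ⊕ E ⊕ 8 = 2.
P'[2]: 9 ⊕ 2 ⊕ 0 = B.

P'[1] = 2, P'[2] = B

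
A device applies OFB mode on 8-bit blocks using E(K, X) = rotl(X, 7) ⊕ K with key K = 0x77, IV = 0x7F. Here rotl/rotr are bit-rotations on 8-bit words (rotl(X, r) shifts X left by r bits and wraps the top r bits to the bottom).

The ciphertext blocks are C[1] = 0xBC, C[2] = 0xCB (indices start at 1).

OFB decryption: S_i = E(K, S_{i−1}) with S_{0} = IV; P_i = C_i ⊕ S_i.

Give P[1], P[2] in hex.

P[1] = 0x74, P[2] = 0xD8

P[1]: S = E(K, 0x7F) = 0xC8; 0xBC ⊕ 0xC8 = 0x74.
P[2]: S = E(K, 0xC8) = 0x13; 0xCB ⊕ 0x13 = 0xD8.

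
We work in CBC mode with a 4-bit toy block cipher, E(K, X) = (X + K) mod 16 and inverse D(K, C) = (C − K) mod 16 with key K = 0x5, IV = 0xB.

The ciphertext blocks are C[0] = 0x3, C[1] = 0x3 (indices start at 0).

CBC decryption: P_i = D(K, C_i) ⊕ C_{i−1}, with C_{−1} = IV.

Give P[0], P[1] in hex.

P[0] = 0x5, P[1] = 0xD

P[0]: D(K, 0x3) = 0xE; 0xE ⊕ 0xB = 0x5.
P[1]: D(K, 0x3) = 0xE; 0xE ⊕ 0x3 = 0xD.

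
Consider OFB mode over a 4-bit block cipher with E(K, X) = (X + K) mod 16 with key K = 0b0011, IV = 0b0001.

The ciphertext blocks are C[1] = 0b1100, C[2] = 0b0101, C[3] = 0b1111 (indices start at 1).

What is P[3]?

P[3] = 0b0101

OFB decryption: S_i = E(K, S_{i−1}) with S_{0} = IV; P_i = C_i ⊕ S_i.
P[1]: S = E(K, 0b0001) = 0b0100; 0b1100 ⊕ 0b0100 = 0b1000.
P[2]: S = E(K, 0b0100) = 0b0111; 0b0101 ⊕ 0b0111 = 0b0010.
P[3]: S = E(K, 0b0111) = 0b1010; 0b1111 ⊕ 0b1010 = 0b0101.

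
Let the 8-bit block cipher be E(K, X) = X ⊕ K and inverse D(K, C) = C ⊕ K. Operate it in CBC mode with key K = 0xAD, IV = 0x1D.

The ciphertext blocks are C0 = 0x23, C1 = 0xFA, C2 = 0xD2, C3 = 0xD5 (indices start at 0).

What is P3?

P3 = 0xAA

CBC decryption: P_i = D(K, C_i) ⊕ C_{i−1}, with C_{−1} = IV.
P3: D(K, 0xD5) = 0x78; 0x78 ⊕ 0xD2 = 0xAA.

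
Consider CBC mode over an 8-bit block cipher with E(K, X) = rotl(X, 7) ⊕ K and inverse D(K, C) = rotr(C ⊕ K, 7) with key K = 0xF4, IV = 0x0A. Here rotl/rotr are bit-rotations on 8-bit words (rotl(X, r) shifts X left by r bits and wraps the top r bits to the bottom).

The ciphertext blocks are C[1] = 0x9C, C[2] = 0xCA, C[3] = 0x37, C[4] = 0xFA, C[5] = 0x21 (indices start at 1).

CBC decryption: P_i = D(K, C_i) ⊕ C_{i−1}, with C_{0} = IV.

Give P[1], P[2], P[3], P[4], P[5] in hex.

P[1]: D(K, 0x9C) = 0xD0; 0xD0 ⊕ 0x0A = 0xDA.
P[2]: D(K, 0xCA) = 0x7C; 0x7C ⊕ 0x9C = 0xE0.
P[3]: D(K, 0x37) = 0x87; 0x87 ⊕ 0xCA = 0x4D.
P[4]: D(K, 0xFA) = 0x1C; 0x1C ⊕ 0x37 = 0x2B.
P[5]: D(K, 0x21) = 0xAB; 0xAB ⊕ 0xFA = 0x51.

P[1] = 0xDA, P[2] = 0xE0, P[3] = 0x4D, P[4] = 0x2B, P[5] = 0x51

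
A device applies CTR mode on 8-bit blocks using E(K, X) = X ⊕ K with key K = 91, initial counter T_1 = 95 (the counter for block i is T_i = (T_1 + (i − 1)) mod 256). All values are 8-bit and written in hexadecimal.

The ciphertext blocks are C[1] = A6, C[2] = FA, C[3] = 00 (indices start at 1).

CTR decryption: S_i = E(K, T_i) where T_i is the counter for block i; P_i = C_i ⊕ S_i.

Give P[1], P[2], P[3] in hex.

P[1] = A2, P[2] = FD, P[3] = 06

P[1]: T = 95, S = E(K, T) = 04; A6 ⊕ 04 = A2.
P[2]: T = 96, S = E(K, T) = 07; FA ⊕ 07 = FD.
P[3]: T = 97, S = E(K, T) = 06; 00 ⊕ 06 = 06.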